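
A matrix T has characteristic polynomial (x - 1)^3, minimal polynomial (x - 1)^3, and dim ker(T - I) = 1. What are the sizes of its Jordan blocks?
λ = 1: algebraic multiplicity 3 (exponent in χ_T), largest block size 3 (exponent in m_T), 1 block (geometric multiplicity). This forces block sizes [3].

Jordan blocks: (1, 3)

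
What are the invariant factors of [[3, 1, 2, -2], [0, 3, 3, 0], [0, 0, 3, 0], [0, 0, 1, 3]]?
The Jordan structure of A has elementary divisors (x - 3)^3, (x - 3). Arranging the block sizes at each eigenvalue in decreasing order and taking row products gives the invariant factors.

Invariant factors (smallest first, each dividing the next): x - 3, (x - 3)^3.

Check: the last factor (x - 3)^3 is the minimal polynomial, and the product (x - 3)^4 is the characteristic polynomial.

x - 3, (x - 3)^3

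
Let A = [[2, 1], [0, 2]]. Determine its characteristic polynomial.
χ_A(x) = (x - 2)^2

xI - A = [[x - 2, -1], [0, x - 2]].

Expanding det(xI - A) along the first row:
det(xI - A) = + (x - 2)·det([[x - 2]]) - (-1)·det([[0]]).

Evaluating gives χ_A(x) = x^2 - 4x + 4 = (x - 2)^2.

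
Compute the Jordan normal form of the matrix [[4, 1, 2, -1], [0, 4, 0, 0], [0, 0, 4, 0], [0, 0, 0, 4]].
The characteristic polynomial is det(xI - A) = (x - 4)^4, so the eigenvalues are 4 (algebraic multiplicity 4).

For λ = 4: rank(A - 4I) = 1, rank((A - 4I)^2) = 0. The eigenspace has dimension 4 - 1 = 3, so there are 3 Jordan blocks; the rank sequence gives block sizes [2, 1, 1].

Assembling the blocks gives the Jordan form J above.

J = [[4, 1, 0, 0], [0, 4, 0, 0], [0, 0, 4, 0], [0, 0, 0, 4]]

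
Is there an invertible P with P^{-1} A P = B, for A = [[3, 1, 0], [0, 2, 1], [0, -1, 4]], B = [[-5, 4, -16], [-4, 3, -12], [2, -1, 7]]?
trace(A) = 9 but trace(B) = 5. The trace is a similarity invariant, so A and B are not similar.

No.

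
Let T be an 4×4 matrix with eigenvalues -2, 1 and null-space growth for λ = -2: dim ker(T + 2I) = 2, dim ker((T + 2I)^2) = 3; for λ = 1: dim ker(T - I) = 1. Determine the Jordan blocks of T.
λ = -2: successive nullity increments [2, 1] count blocks of size ≥ k; block sizes are [2, 1].
λ = 1: successive nullity increments [1] count blocks of size ≥ k; block sizes are [1].

Jordan blocks: (-2, 2), (-2, 1), (1, 1)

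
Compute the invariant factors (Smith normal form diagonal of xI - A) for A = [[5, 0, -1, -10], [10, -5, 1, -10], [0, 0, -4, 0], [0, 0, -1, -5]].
x + 5, (x - 5)(x + 4)(x + 5)

The Jordan structure of A has elementary divisors (x + 5), (x + 5), (x + 4), (x - 5). Arranging the block sizes at each eigenvalue in decreasing order and taking row products gives the invariant factors.

Invariant factors (smallest first, each dividing the next): x + 5, (x - 5)(x + 4)(x + 5).

Check: the last factor (x - 5)(x + 4)(x + 5) is the minimal polynomial, and the product (x - 5)(x + 4)(x + 5)^2 is the characteristic polynomial.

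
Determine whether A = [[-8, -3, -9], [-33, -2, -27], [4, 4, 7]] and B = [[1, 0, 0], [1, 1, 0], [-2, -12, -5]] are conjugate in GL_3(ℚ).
Yes.

Two matrices over a field are similar if and only if they have the same invariant factors.

Both A and B have characteristic polynomial (x - 1)^2(x + 5) and minimal polynomial (x - 1)^2(x + 5). Computing further, both have invariant factors (x - 1)^2(x + 5). Hence A and B are similar.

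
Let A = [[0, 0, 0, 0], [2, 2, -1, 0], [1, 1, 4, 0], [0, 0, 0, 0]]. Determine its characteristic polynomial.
xI - A = [[x, 0, 0, 0], [-2, x - 2, 1, 0], [-1, -1, x - 4, 0], [0, 0, 0, x]].

Expanding det(xI - A) along the first row:
det(xI - A) = + (x)·det([[x - 2, 1, 0], [-1, x - 4, 0], [0, 0, x]]) - (0)·det([[-2, 1, 0], [-1, x - 4, 0], [0, 0, x]]) + (0)·det([[-2, x - 2, 0], [-1, -1, 0], [0, 0, x]]) - (0)·det([[-2, x - 2, 1], [-1, -1, x - 4], [0, 0, 0]]).

Evaluating gives χ_A(x) = x^4 - 6x^3 + 9x^2 = x^2(x - 3)^2.

χ_A(x) = x^2(x - 3)^2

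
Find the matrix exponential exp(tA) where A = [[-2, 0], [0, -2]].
A has Jordan form J = [[-2, 0], [0, -2]] with A = PJP^{-1}, so e^{tA} = P e^{tJ} P^{-1}.

For a Jordan block J_k(λ), e^{tJ_k(λ)} = e^{λt} · (I + tN + t^2 N^2/2! + ... + t^{k-1} N^{k-1}/(k-1)!) where N is the nilpotent superdiagonal part.

Assembling the blocks and conjugating back gives the entries of e^{tA} as shown above.

e^{tA} = [[e^{-2*t}, 0], [0, e^{-2*t}]]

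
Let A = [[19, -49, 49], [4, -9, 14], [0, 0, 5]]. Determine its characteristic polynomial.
χ_A(x) = (x - 5)^3

xI - A = [[x - 19, 49, -49], [-4, x + 9, -14], [0, 0, x - 5]].

Expanding det(xI - A) along the first row:
det(xI - A) = + (x - 19)·det([[x + 9, -14], [0, x - 5]]) - (49)·det([[-4, -14], [0, x - 5]]) + (-49)·det([[-4, x + 9], [0, 0]]).

Evaluating gives χ_A(x) = x^3 - 15x^2 + 75x - 125 = (x - 5)^3.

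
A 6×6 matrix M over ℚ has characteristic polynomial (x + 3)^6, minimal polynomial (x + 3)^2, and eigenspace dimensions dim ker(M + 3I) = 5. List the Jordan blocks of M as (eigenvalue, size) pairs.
Jordan blocks: (-3, 2), (-3, 1), (-3, 1), (-3, 1), (-3, 1)

λ = -3: algebraic multiplicity 6 (exponent in χ_M), largest block size 2 (exponent in m_M), 5 blocks (geometric multiplicity). These force block sizes [2, 1, 1, 1, 1].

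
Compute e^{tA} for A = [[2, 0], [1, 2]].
e^{tA} = [[e^{2*t}, 0], [t*e^{2*t}, e^{2*t}]]

A has Jordan form J = [[2, 1], [0, 2]] with A = PJP^{-1}, so e^{tA} = P e^{tJ} P^{-1}.

For a Jordan block J_k(λ), e^{tJ_k(λ)} = e^{λt} · (I + tN + t^2 N^2/2! + ... + t^{k-1} N^{k-1}/(k-1)!) where N is the nilpotent superdiagonal part.

Assembling the blocks and conjugating back gives the entries of e^{tA} as shown above.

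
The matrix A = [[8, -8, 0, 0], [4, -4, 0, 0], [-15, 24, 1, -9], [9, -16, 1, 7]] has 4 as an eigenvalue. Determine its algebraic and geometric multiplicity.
The characteristic polynomial is x(x - 4)^3, so the factor x - 4 appears with exponent 3: the algebraic multiplicity is 3.

rank(A - 4I) = 2, so the eigenspace has dimension 4 - 2 = 2: the geometric multiplicity is 2.

Since 2 < 3, A is not diagonalizable.

algebraic multiplicity 3, geometric multiplicity 2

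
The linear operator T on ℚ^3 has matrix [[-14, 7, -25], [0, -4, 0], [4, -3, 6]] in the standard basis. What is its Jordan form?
The characteristic polynomial is det(xI - A) = (x + 4)^3, so the eigenvalues are -4 (algebraic multiplicity 3).

For λ = -4: rank(A + 4I) = 2, rank((A + 4I)^2) = 1, rank((A + 4I)^3) = 0. The eigenspace has dimension 3 - 2 = 1, so there is 1 Jordan block; the rank sequence gives block sizes [3].

Assembling the blocks gives the Jordan form J above.

J = [[-4, 1, 0], [0, -4, 1], [0, 0, -4]]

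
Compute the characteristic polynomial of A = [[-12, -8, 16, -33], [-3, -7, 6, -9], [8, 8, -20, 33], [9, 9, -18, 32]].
χ_A(x) = (x - 5)(x + 4)^3

xI - A = [[x + 12, 8, -16, 33], [3, x + 7, -6, 9], [-8, -8, x + 20, -33], [-9, -9, 18, x - 32]].

Expanding det(xI - A) along the first row:
det(xI - A) = + (x + 12)·det([[x + 7, -6, 9], [-8, x + 20, -33], [-9, 18, x - 32]]) - (8)·det([[3, -6, 9], [-8, x + 20, -33], [-9, 18, x - 32]]) + (-16)·det([[3, x + 7, 9], [-8, -8, -33], [-9, -9, x - 32]]) - (33)·det([[3, x + 7, -6], [-8, -8, x + 20], [-9, -9, 18]]).

Evaluating gives χ_A(x) = x^4 + 7x^3 - 12x^2 - 176x - 320 = (x - 5)(x + 4)^3.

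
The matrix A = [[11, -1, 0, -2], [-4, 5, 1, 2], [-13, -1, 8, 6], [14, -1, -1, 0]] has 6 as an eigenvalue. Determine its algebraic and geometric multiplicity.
The characteristic polynomial is (x - 6)^4, so the factor x - 6 appears with exponent 4: the algebraic multiplicity is 4.

rank(A - 6I) = 2, so the eigenspace has dimension 4 - 2 = 2: the geometric multiplicity is 2.

Since 2 < 4, A is not diagonalizable.

algebraic multiplicity 4, geometric multiplicity 2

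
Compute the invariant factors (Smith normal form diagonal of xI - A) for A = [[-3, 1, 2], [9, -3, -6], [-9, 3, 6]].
x, x^2

The Jordan structure of A has elementary divisors x^2, x. Arranging the block sizes at each eigenvalue in decreasing order and taking row products gives the invariant factors.

Invariant factors (smallest first, each dividing the next): x, x^2.

Check: the last factor x^2 is the minimal polynomial, and the product x^3 is the characteristic polynomial.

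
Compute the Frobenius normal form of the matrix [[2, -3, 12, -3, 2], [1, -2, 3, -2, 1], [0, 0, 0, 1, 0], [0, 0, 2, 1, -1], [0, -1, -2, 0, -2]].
The invariant factors of A (the non-unit diagonal entries of the Smith normal form of xI - A over ℚ[x]) are x(x + 1)(x^3 - 4x - 2), each dividing the next. The characteristic polynomial is their product, x(x + 1)(x^3 - 4x - 2).

The rational canonical form is the block-diagonal matrix of companion matrices C(f_i):
R = [[0, 0, 0, 0, 0], [1, 0, 0, 0, 2], [0, 1, 0, 0, 6], [0, 0, 1, 0, 4], [0, 0, 0, 1, -1]].

Note the characteristic polynomial does not split into linear factors over ℚ, so A has no Jordan form over ℚ; the rational canonical form exists over any field.

R = [[0, 0, 0, 0, 0], [1, 0, 0, 0, 2], [0, 1, 0, 0, 6], [0, 0, 1, 0, 4], [0, 0, 0, 1, -1]]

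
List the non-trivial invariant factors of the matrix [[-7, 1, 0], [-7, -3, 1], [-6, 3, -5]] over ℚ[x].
(x + 5)^3

The Jordan structure of A has elementary divisors (x + 5)^3. Arranging the block sizes at each eigenvalue in decreasing order and taking row products gives the invariant factors.

Invariant factors (smallest first, each dividing the next): (x + 5)^3.

Check: the last factor (x + 5)^3 is the minimal polynomial, and the product (x + 5)^3 is the characteristic polynomial.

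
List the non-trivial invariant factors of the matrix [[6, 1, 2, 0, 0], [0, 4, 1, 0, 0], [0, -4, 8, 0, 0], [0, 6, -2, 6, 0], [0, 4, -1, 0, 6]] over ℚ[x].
The Jordan structure of A has elementary divisors (x - 6)^3, (x - 6), (x - 6). Arranging the block sizes at each eigenvalue in decreasing order and taking row products gives the invariant factors.

Invariant factors (smallest first, each dividing the next): x - 6, x - 6, (x - 6)^3.

Check: the last factor (x - 6)^3 is the minimal polynomial, and the product (x - 6)^5 is the characteristic polynomial.

x - 6, x - 6, (x - 6)^3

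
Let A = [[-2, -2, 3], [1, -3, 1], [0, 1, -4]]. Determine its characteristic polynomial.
xI - A = [[x + 2, 2, -3], [-1, x + 3, -1], [0, -1, x + 4]].

Expanding det(xI - A) along the first row:
det(xI - A) = + (x + 2)·det([[x + 3, -1], [-1, x + 4]]) - (2)·det([[-1, -1], [0, x + 4]]) + (-3)·det([[-1, x + 3], [0, -1]]).

Evaluating gives χ_A(x) = x^3 + 9x^2 + 27x + 27 = (x + 3)^3.

χ_A(x) = (x + 3)^3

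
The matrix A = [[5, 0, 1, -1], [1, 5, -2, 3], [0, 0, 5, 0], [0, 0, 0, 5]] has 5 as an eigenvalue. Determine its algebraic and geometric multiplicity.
algebraic multiplicity 4, geometric multiplicity 2

The characteristic polynomial is (x - 5)^4, so the factor x - 5 appears with exponent 4: the algebraic multiplicity is 4.

rank(A - 5I) = 2, so the eigenspace has dimension 4 - 2 = 2: the geometric multiplicity is 2.

Since 2 < 4, A is not diagonalizable.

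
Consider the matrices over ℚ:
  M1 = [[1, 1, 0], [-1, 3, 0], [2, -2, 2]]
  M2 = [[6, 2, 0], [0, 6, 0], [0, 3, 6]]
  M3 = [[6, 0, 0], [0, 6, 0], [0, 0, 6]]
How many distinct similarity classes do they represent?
Characteristic polynomials: χ_{M1} = (x - 2)^3, χ_{M2} = (x - 6)^3, χ_{M3} = (x - 6)^3.

{M1}: invariant factors x - 2, (x - 2)^2.

{M2}: invariant factors x - 6, (x - 6)^2.

{M3}: invariant factors x - 6, x - 6, x - 6.

Matrices are similar if and only if their invariant-factor lists agree; the partition into similarity classes is {M1}, {M2}, {M3}.

3 classes: {M1}, {M2}, {M3}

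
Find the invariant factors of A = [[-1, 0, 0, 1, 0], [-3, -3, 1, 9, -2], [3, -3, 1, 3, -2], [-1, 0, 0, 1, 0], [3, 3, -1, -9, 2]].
x, x^2, x^2

The Jordan structure of A has elementary divisors x^2, x^2, x. Arranging the block sizes at each eigenvalue in decreasing order and taking row products gives the invariant factors.

Invariant factors (smallest first, each dividing the next): x, x^2, x^2.

Check: the last factor x^2 is the minimal polynomial, and the product x^5 is the characteristic polynomial.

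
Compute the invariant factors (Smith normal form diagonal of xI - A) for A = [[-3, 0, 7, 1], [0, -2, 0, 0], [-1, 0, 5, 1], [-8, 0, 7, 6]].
The Jordan structure of A has elementary divisors (x + 2), (x + 2), (x - 5)^2. Arranging the block sizes at each eigenvalue in decreasing order and taking row products gives the invariant factors.

Invariant factors (smallest first, each dividing the next): x + 2, (x - 5)^2(x + 2).

Check: the last factor (x - 5)^2(x + 2) is the minimal polynomial, and the product (x - 5)^2(x + 2)^2 is the characteristic polynomial.

x + 2, (x - 5)^2(x + 2)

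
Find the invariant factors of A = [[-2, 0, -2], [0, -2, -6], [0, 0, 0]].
x + 2, x(x + 2)

The Jordan structure of A has elementary divisors (x + 2), (x + 2), x. Arranging the block sizes at each eigenvalue in decreasing order and taking row products gives the invariant factors.

Invariant factors (smallest first, each dividing the next): x + 2, x(x + 2).

Check: the last factor x(x + 2) is the minimal polynomial, and the product x(x + 2)^2 is the characteristic polynomial.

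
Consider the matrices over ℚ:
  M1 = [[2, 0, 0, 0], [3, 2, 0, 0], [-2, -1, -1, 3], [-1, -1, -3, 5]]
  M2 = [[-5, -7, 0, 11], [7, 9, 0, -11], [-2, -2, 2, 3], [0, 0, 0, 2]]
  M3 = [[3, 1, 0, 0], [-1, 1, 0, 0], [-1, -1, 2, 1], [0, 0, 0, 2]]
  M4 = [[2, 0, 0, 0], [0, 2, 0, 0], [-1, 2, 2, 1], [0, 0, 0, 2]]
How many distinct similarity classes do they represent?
Characteristic polynomials: χ_{M1} = (x - 2)^4, χ_{M2} = (x - 2)^4, χ_{M3} = (x - 2)^4, χ_{M4} = (x - 2)^4.

{M1, M2, M3}: invariant factors (x - 2)^2, (x - 2)^2.

{M4}: invariant factors x - 2, x - 2, (x - 2)^2.

Matrices are similar if and only if their invariant-factor lists agree; the partition into similarity classes is {M1, M2, M3}, {M4}.

2 classes: {M1, M2, M3}, {M4}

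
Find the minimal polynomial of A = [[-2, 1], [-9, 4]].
m_A(x) = (x - 1)^2

The characteristic polynomial factors as (x - 1)^2. The minimal polynomial is ∏(x - λ)^{k_λ} where k_λ is the size of the largest Jordan block at λ.

For λ = 1: rank(A - I) = 1, and the largest Jordan block has size 2 (the smallest k with rank((A - I)^k) = rank((A - I)^(k+1))).

So m_A(x) = (x - 1)^2.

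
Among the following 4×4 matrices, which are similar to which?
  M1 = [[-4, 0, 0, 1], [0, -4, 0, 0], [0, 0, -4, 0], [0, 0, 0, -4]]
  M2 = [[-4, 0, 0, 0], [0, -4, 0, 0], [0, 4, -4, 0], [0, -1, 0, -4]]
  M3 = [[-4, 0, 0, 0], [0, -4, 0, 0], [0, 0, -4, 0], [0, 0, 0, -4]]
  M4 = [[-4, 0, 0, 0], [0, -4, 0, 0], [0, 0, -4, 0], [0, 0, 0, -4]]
Characteristic polynomials: χ_{M1} = (x + 4)^4, χ_{M2} = (x + 4)^4, χ_{M3} = (x + 4)^4, χ_{M4} = (x + 4)^4.

{M1, M2}: invariant factors x + 4, x + 4, (x + 4)^2.

{M3, M4}: invariant factors x + 4, x + 4, x + 4, x + 4.

Matrices are similar if and only if their invariant-factor lists agree; the partition into similarity classes is {M1, M2}, {M3, M4}.

2 classes: {M1, M2}, {M3, M4}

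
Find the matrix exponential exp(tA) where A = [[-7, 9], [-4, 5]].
e^{tA} = [[(1 - 6*t)*e^{-t}, 9*t*e^{-t}], [-4*t*e^{-t}, (6*t + 1)*e^{-t}]]

A has Jordan form J = [[-1, 1], [0, -1]] with A = PJP^{-1}, so e^{tA} = P e^{tJ} P^{-1}.

For a Jordan block J_k(λ), e^{tJ_k(λ)} = e^{λt} · (I + tN + t^2 N^2/2! + ... + t^{k-1} N^{k-1}/(k-1)!) where N is the nilpotent superdiagonal part.

Assembling the blocks and conjugating back gives the entries of e^{tA} as shown above.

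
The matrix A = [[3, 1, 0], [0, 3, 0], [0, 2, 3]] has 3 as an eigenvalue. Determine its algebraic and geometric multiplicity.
The characteristic polynomial is (x - 3)^3, so the factor x - 3 appears with exponent 3: the algebraic multiplicity is 3.

rank(A - 3I) = 1, so the eigenspace has dimension 3 - 1 = 2: the geometric multiplicity is 2.

Since 2 < 3, A is not diagonalizable.

algebraic multiplicity 3, geometric multiplicity 2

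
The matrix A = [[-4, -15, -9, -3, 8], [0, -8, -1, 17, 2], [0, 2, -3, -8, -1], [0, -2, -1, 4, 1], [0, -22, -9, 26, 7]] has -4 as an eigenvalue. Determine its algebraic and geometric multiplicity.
algebraic multiplicity 3, geometric multiplicity 1

The characteristic polynomial is (x - 4)^2(x + 4)^3, so the factor x + 4 appears with exponent 3: the algebraic multiplicity is 3.

rank(A + 4I) = 4, so the eigenspace has dimension 5 - 4 = 1: the geometric multiplicity is 1.

Since 1 < 3, A is not diagonalizable.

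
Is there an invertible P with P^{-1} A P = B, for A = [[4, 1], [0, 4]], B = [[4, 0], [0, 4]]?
Both have characteristic polynomial (x - 4)^2, but the minimal polynomial of A is (x - 4)^2 while the minimal polynomial of B is x - 4. The minimal polynomial is a similarity invariant, so A and B are not similar.

No.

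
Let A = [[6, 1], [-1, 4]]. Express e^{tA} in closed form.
e^{tA} = [[(t + 1)*e^{5*t}, t*e^{5*t}], [-t*e^{5*t}, (1 - t)*e^{5*t}]]

A has Jordan form J = [[5, 1], [0, 5]] with A = PJP^{-1}, so e^{tA} = P e^{tJ} P^{-1}.

For a Jordan block J_k(λ), e^{tJ_k(λ)} = e^{λt} · (I + tN + t^2 N^2/2! + ... + t^{k-1} N^{k-1}/(k-1)!) where N is the nilpotent superdiagonal part.

Assembling the blocks and conjugating back gives the entries of e^{tA} as shown above.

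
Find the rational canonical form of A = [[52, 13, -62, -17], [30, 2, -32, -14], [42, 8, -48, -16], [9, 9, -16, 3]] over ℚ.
R = [[4, 0, 0, 0], [0, 0, 0, -4], [0, 1, 0, -3], [0, 0, 1, 5]]

The invariant factors of A (the non-unit diagonal entries of the Smith normal form of xI - A over ℚ[x]) are x - 4, (x - 4)(x^2 - x - 1), each dividing the next. The characteristic polynomial is their product, (x - 4)^2(x^2 - x - 1).

The rational canonical form is the block-diagonal matrix of companion matrices C(f_i):
R = [[4, 0, 0, 0], [0, 0, 0, -4], [0, 1, 0, -3], [0, 0, 1, 5]].

Note the characteristic polynomial does not split into linear factors over ℚ, so A has no Jordan form over ℚ; the rational canonical form exists over any field.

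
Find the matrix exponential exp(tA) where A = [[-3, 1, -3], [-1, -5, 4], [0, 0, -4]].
e^{tA} = [[(t + 1)*e^{-4*t}, t*e^{-4*t}, t*(t - 6)*e^{-4*t}/2], [-t*e^{-4*t}, (1 - t)*e^{-4*t}, t*(8 - t)*e^{-4*t}/2], [0, 0, e^{-4*t}]]

A has Jordan form J = [[-4, 1, 0], [0, -4, 1], [0, 0, -4]] with A = PJP^{-1}, so e^{tA} = P e^{tJ} P^{-1}.

For a Jordan block J_k(λ), e^{tJ_k(λ)} = e^{λt} · (I + tN + t^2 N^2/2! + ... + t^{k-1} N^{k-1}/(k-1)!) where N is the nilpotent superdiagonal part.

Assembling the blocks and conjugating back gives the entries of e^{tA} as shown above.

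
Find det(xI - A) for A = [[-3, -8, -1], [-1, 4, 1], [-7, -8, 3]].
xI - A = [[x + 3, 8, 1], [1, x - 4, -1], [7, 8, x - 3]].

Expanding det(xI - A) along the first row:
det(xI - A) = + (x + 3)·det([[x - 4, -1], [8, x - 3]]) - (8)·det([[1, -1], [7, x - 3]]) + (1)·det([[1, x - 4], [7, 8]]).

Evaluating gives χ_A(x) = x^3 - 4x^2 - 16x + 64 = (x - 4)^2(x + 4).

χ_A(x) = (x - 4)^2(x + 4)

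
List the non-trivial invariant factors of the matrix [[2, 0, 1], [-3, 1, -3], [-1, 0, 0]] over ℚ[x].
x - 1, (x - 1)^2

The Jordan structure of A has elementary divisors (x - 1)^2, (x - 1). Arranging the block sizes at each eigenvalue in decreasing order and taking row products gives the invariant factors.

Invariant factors (smallest first, each dividing the next): x - 1, (x - 1)^2.

Check: the last factor (x - 1)^2 is the minimal polynomial, and the product (x - 1)^3 is the characteristic polynomial.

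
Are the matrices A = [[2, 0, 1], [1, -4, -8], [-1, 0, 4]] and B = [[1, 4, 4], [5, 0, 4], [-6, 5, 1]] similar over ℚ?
Yes.

Two matrices over a field are similar if and only if they have the same invariant factors.

Both A and B have characteristic polynomial (x - 3)^2(x + 4) and minimal polynomial (x - 3)^2(x + 4). Computing further, both have invariant factors (x - 3)^2(x + 4). Hence A and B are similar.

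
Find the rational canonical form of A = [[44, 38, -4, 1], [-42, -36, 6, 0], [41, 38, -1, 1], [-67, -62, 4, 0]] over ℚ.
R = [[3, 0, 0, 0], [0, 0, 0, -36], [0, 1, 0, 9], [0, 0, 1, 4]]

The invariant factors of A (the non-unit diagonal entries of the Smith normal form of xI - A over ℚ[x]) are x - 3, (x - 4)(x - 3)(x + 3), each dividing the next. The characteristic polynomial is their product, (x - 4)(x - 3)^2(x + 3).

The rational canonical form is the block-diagonal matrix of companion matrices C(f_i):
R = [[3, 0, 0, 0], [0, 0, 0, -36], [0, 1, 0, 9], [0, 0, 1, 4]].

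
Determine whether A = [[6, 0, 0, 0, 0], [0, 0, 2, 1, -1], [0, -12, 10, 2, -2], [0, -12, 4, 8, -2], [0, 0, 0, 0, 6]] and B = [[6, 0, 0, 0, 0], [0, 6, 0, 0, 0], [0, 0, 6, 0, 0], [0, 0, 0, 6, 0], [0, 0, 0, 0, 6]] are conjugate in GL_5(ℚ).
Both have characteristic polynomial (x - 6)^5, but the minimal polynomial of A is (x - 6)^2 while the minimal polynomial of B is x - 6. The minimal polynomial is a similarity invariant, so A and B are not similar.

No.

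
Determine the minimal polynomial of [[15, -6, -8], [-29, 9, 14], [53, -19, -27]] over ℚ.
The characteristic polynomial factors as (x + 1)^3. The minimal polynomial is ∏(x - λ)^{k_λ} where k_λ is the size of the largest Jordan block at λ.

For λ = -1: rank(A + I) = 2, and the largest Jordan block has size 3 (the smallest k with rank((A + I)^k) = rank((A + I)^(k+1))).

So m_A(x) = (x + 1)^3.

m_A(x) = (x + 1)^3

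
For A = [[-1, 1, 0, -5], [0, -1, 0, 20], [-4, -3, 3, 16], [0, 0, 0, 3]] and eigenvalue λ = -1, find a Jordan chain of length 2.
We seek v_1 ∈ ker((A + I)^2) \ ker(A + I), then set v_{i+1} = (A + I) v_i.

One such chain is v_1 = [[0, 1, 1, 0]]^T, v_2 = [[1, 0, 1, 0]]^T. Check: (A + I) v_2 = [[0, 0, 0, 0]]^T = 0.

v_1 = [[0, 1, 1, 0]]^T, v_2 = [[1, 0, 1, 0]]^T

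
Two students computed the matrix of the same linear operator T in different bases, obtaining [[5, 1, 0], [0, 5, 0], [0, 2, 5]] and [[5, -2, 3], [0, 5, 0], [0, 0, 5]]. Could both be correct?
Two matrices over a field are similar if and only if they have the same invariant factors.

Both A and B have characteristic polynomial (x - 5)^3 and minimal polynomial (x - 5)^2. Computing further, both have invariant factors x - 5, (x - 5)^2. Hence A and B are similar.

Yes.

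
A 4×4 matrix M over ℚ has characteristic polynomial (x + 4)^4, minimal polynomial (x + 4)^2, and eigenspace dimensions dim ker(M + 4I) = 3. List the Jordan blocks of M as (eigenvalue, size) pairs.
λ = -4: algebraic multiplicity 4 (exponent in χ_M), largest block size 2 (exponent in m_M), 3 blocks (geometric multiplicity). These force block sizes [2, 1, 1].

Jordan blocks: (-4, 2), (-4, 1), (-4, 1)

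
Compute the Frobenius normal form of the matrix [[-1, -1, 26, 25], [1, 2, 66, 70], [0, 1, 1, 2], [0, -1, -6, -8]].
The invariant factors of A (the non-unit diagonal entries of the Smith normal form of xI - A over ℚ[x]) are (x - 3)(x + 3)^3, each dividing the next. The characteristic polynomial is their product, (x - 3)(x + 3)^3.

The rational canonical form is the block-diagonal matrix of companion matrices C(f_i):
R = [[0, 0, 0, 81], [1, 0, 0, 54], [0, 1, 0, 0], [0, 0, 1, -6]].

R = [[0, 0, 0, 81], [1, 0, 0, 54], [0, 1, 0, 0], [0, 0, 1, -6]]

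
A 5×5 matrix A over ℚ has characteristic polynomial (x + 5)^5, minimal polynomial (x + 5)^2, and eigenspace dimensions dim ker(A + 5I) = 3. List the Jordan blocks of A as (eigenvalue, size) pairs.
Jordan blocks: (-5, 2), (-5, 2), (-5, 1)

λ = -5: algebraic multiplicity 5 (exponent in χ_A), largest block size 2 (exponent in m_A), 3 blocks (geometric multiplicity). These force block sizes [2, 2, 1].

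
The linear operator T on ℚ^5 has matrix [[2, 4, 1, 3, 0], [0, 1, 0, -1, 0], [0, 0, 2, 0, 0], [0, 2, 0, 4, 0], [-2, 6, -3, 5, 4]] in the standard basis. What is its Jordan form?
The characteristic polynomial is det(xI - A) = (x - 4)(x - 3)(x - 2)^3, so the eigenvalues are 2 (algebraic multiplicity 3), 3 (algebraic multiplicity 1), 4 (algebraic multiplicity 1).

For λ = 2: rank(A - 2I) = 3, rank((A - 2I)^2) = 2. The eigenspace has dimension 5 - 3 = 2, so there are 2 Jordan blocks; the rank sequence gives block sizes [2, 1].

For λ = 3: algebraic multiplicity 1 gives one 1×1 block.

For λ = 4: algebraic multiplicity 1 gives one 1×1 block.

Assembling the blocks gives the Jordan form J above.

J = [[2, 1, 0, 0, 0], [0, 2, 0, 0, 0], [0, 0, 2, 0, 0], [0, 0, 0, 3, 0], [0, 0, 0, 0, 4]]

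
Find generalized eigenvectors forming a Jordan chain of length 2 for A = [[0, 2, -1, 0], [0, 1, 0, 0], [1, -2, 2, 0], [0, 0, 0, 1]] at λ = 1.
We seek v_1 ∈ ker((A - I)^2) \ ker(A - I), then set v_{i+1} = (A - I) v_i.

One such chain is v_1 = [[1, 1, 0, 0]]^T, v_2 = [[1, 0, -1, 0]]^T. Check: (A - I) v_2 = [[0, 0, 0, 0]]^T = 0.

v_1 = [[1, 1, 0, 0]]^T, v_2 = [[1, 0, -1, 0]]^T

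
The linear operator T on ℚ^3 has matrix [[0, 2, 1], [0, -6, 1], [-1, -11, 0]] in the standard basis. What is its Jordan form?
J = [[-2, 1, 0], [0, -2, 1], [0, 0, -2]]

The characteristic polynomial is det(xI - A) = (x + 2)^3, so the eigenvalues are -2 (algebraic multiplicity 3).

For λ = -2: rank(A + 2I) = 2, rank((A + 2I)^2) = 1, rank((A + 2I)^3) = 0. The eigenspace has dimension 3 - 2 = 1, so there is 1 Jordan block; the rank sequence gives block sizes [3].

Assembling the blocks gives the Jordan form J above.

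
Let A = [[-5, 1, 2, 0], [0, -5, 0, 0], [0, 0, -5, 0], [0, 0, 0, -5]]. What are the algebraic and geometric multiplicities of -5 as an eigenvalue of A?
The characteristic polynomial is (x + 5)^4, so the factor x + 5 appears with exponent 4: the algebraic multiplicity is 4.

rank(A + 5I) = 1, so the eigenspace has dimension 4 - 1 = 3: the geometric multiplicity is 3.

Since 3 < 4, A is not diagonalizable.

algebraic multiplicity 4, geometric multiplicity 3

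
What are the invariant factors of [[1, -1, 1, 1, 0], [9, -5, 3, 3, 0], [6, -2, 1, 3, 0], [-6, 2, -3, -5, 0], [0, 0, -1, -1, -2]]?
x + 2, (x + 2)^2, (x + 2)^2

The Jordan structure of A has elementary divisors (x + 2)^2, (x + 2)^2, (x + 2). Arranging the block sizes at each eigenvalue in decreasing order and taking row products gives the invariant factors.

Invariant factors (smallest first, each dividing the next): x + 2, (x + 2)^2, (x + 2)^2.

Check: the last factor (x + 2)^2 is the minimal polynomial, and the product (x + 2)^5 is the characteristic polynomial.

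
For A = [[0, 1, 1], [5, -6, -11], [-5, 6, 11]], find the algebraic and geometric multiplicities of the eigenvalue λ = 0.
algebraic multiplicity 2, geometric multiplicity 1

The characteristic polynomial is x^2(x - 5), so the factor x appears with exponent 2: the algebraic multiplicity is 2.

rank(A) = 2, so the eigenspace has dimension 3 - 2 = 1: the geometric multiplicity is 1.

Since 1 < 2, A is not diagonalizable.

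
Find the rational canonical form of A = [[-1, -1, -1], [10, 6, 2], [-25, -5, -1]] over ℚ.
The invariant factors of A (the non-unit diagonal entries of the Smith normal form of xI - A over ℚ[x]) are x - 4, (x - 4)(x + 4), each dividing the next. The characteristic polynomial is their product, (x - 4)^2(x + 4).

The rational canonical form is the block-diagonal matrix of companion matrices C(f_i):
R = [[4, 0, 0], [0, 0, 16], [0, 1, 0]].

R = [[4, 0, 0], [0, 0, 16], [0, 1, 0]]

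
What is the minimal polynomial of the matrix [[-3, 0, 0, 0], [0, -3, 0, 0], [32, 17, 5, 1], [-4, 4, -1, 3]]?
The characteristic polynomial factors as (x - 4)^2(x + 3)^2. The minimal polynomial is ∏(x - λ)^{k_λ} where k_λ is the size of the largest Jordan block at λ.

For λ = -3: rank(A + 3I) = 2, and the largest Jordan block has size 1 (the smallest k with rank((A + 3I)^k) = rank((A + 3I)^(k+1))).
For λ = 4: rank(A - 4I) = 3, and the largest Jordan block has size 2 (the smallest k with rank((A - 4I)^k) = rank((A - 4I)^(k+1))).

So m_A(x) = (x - 4)^2(x + 3).

m_A(x) = (x - 4)^2(x + 3)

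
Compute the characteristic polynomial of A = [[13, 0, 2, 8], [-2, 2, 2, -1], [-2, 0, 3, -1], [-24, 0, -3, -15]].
χ_A(x) = (x - 2)^3(x + 3)

xI - A = [[x - 13, 0, -2, -8], [2, x - 2, -2, 1], [2, 0, x - 3, 1], [24, 0, 3, x + 15]].

Expanding det(xI - A) along the first row:
det(xI - A) = + (x - 13)·det([[x - 2, -2, 1], [0, x - 3, 1], [0, 3, x + 15]]) - (0)·det([[2, -2, 1], [2, x - 3, 1], [24, 3, x + 15]]) + (-2)·det([[2, x - 2, 1], [2, 0, 1], [24, 0, x + 15]]) - (-8)·det([[2, x - 2, -2], [2, 0, x - 3], [24, 0, 3]]).

Evaluating gives χ_A(x) = x^4 - 3x^3 - 6x^2 + 28x - 24 = (x - 2)^3(x + 3).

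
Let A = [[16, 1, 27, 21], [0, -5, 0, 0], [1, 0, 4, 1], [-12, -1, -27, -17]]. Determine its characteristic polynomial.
xI - A = [[x - 16, -1, -27, -21], [0, x + 5, 0, 0], [-1, 0, x - 4, -1], [12, 1, 27, x + 17]].

Expanding det(xI - A) along the first row:
det(xI - A) = + (x - 16)·det([[x + 5, 0, 0], [0, x - 4, -1], [1, 27, x + 17]]) - (-1)·det([[0, 0, 0], [-1, x - 4, -1], [12, 27, x + 17]]) + (-27)·det([[0, x + 5, 0], [-1, 0, -1], [12, 1, x + 17]]) - (-21)·det([[0, x + 5, 0], [-1, 0, x - 4], [12, 1, 27]]).

Evaluating gives χ_A(x) = x^4 + 2x^3 - 39x^2 - 40x + 400 = (x - 4)^2(x + 5)^2.

χ_A(x) = (x - 4)^2(x + 5)^2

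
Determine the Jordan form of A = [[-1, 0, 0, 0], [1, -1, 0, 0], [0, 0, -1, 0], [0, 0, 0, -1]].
The characteristic polynomial is det(xI - A) = (x + 1)^4, so the eigenvalues are -1 (algebraic multiplicity 4).

For λ = -1: rank(A + I) = 1, rank((A + I)^2) = 0. The eigenspace has dimension 4 - 1 = 3, so there are 3 Jordan blocks; the rank sequence gives block sizes [2, 1, 1].

Assembling the blocks gives the Jordan form J above.

J = [[-1, 1, 0, 0], [0, -1, 0, 0], [0, 0, -1, 0], [0, 0, 0, -1]]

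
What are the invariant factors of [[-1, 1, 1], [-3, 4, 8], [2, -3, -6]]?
The Jordan structure of A has elementary divisors (x + 1)^3. Arranging the block sizes at each eigenvalue in decreasing order and taking row products gives the invariant factors.

Invariant factors (smallest first, each dividing the next): (x + 1)^3.

Check: the last factor (x + 1)^3 is the minimal polynomial, and the product (x + 1)^3 is the characteristic polynomial.

(x + 1)^3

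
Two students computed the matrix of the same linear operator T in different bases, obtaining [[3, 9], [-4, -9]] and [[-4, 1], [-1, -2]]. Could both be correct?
Yes.

Two matrices over a field are similar if and only if they have the same invariant factors.

Both A and B have characteristic polynomial (x + 3)^2 and minimal polynomial (x + 3)^2. Computing further, both have invariant factors (x + 3)^2. Hence A and B are similar.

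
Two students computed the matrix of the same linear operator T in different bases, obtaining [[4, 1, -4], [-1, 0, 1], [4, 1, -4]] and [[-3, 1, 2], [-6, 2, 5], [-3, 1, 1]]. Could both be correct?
Yes.

Two matrices over a field are similar if and only if they have the same invariant factors.

Both A and B have characteristic polynomial x^3 and minimal polynomial x^3. Computing further, both have invariant factors x^3. Hence A and B are similar.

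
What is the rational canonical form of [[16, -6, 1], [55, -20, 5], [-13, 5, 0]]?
R = [[0, 0, 5], [1, 0, 2], [0, 1, -4]]

The invariant factors of A (the non-unit diagonal entries of the Smith normal form of xI - A over ℚ[x]) are (x + 1)(x^2 + 3x - 5), each dividing the next. The characteristic polynomial is their product, (x + 1)(x^2 + 3x - 5).

The rational canonical form is the block-diagonal matrix of companion matrices C(f_i):
R = [[0, 0, 5], [1, 0, 2], [0, 1, -4]].

Note the characteristic polynomial does not split into linear factors over ℚ, so A has no Jordan form over ℚ; the rational canonical form exists over any field.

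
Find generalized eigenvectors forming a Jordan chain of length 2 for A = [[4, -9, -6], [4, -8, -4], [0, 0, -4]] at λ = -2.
We seek v_1 ∈ ker((A + 2I)^2) \ ker(A + 2I), then set v_{i+1} = (A + 2I) v_i.

One such chain is v_1 = [[1, 1, 0]]^T, v_2 = [[-3, -2, 0]]^T. Check: (A + 2I) v_2 = [[0, 0, 0]]^T = 0.

v_1 = [[1, 1, 0]]^T, v_2 = [[-3, -2, 0]]^T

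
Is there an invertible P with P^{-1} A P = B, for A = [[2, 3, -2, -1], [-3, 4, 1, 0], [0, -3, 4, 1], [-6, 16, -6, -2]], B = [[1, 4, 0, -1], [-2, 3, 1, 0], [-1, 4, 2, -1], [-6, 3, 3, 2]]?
Two matrices over a field are similar if and only if they have the same invariant factors.

Both A and B have characteristic polynomial (x - 2)^4 and minimal polynomial (x - 2)^3. Computing further, both have invariant factors x - 2, (x - 2)^3. Hence A and B are similar.

Yes.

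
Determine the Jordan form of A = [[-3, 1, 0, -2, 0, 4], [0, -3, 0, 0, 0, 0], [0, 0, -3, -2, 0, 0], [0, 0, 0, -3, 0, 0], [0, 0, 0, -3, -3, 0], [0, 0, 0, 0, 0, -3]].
The characteristic polynomial is det(xI - A) = (x + 3)^6, so the eigenvalues are -3 (algebraic multiplicity 6).

For λ = -3: rank(A + 3I) = 2, rank((A + 3I)^2) = 0. The eigenspace has dimension 6 - 2 = 4, so there are 4 Jordan blocks; the rank sequence gives block sizes [2, 2, 1, 1].

Assembling the blocks gives the Jordan form J above.

J = [[-3, 1, 0, 0, 0, 0], [0, -3, 0, 0, 0, 0], [0, 0, -3, 1, 0, 0], [0, 0, 0, -3, 0, 0], [0, 0, 0, 0, -3, 0], [0, 0, 0, 0, 0, -3]]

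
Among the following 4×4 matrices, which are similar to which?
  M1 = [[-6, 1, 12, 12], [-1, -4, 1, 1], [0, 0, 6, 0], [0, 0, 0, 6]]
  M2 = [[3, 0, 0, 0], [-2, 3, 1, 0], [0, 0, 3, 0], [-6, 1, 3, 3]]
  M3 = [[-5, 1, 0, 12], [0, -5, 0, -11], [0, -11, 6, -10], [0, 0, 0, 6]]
Characteristic polynomials: χ_{M1} = (x - 6)^2(x + 5)^2, χ_{M2} = (x - 3)^4, χ_{M3} = (x - 6)^2(x + 5)^2.

{M1}: invariant factors x - 6, (x - 6)(x + 5)^2.

{M2}: invariant factors x - 3, (x - 3)^3.

{M3}: invariant factors (x - 6)^2(x + 5)^2.

Matrices are similar if and only if their invariant-factor lists agree; the partition into similarity classes is {M1}, {M2}, {M3}.

3 classes: {M1}, {M2}, {M3}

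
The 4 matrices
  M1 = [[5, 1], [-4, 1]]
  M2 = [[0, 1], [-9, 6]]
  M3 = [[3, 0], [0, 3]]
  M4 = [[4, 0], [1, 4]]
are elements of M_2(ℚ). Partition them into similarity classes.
3 classes: {M1, M2}, {M3}, {M4}

Characteristic polynomials: χ_{M1} = (x - 3)^2, χ_{M2} = (x - 3)^2, χ_{M3} = (x - 3)^2, χ_{M4} = (x - 4)^2.

{M1, M2}: invariant factors (x - 3)^2.

{M3}: invariant factors x - 3, x - 3.

{M4}: invariant factors (x - 4)^2.

Matrices are similar if and only if their invariant-factor lists agree; the partition into similarity classes is {M1, M2}, {M3}, {M4}.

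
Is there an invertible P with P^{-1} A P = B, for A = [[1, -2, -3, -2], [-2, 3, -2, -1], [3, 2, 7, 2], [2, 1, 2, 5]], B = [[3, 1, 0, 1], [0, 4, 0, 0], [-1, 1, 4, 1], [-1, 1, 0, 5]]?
Both have characteristic polynomial (x - 4)^4 and minimal polynomial (x - 4)^2. But rank(A - 4I) = 2 for A while rank(B - 4I) = 1 for B, so the number of Jordan blocks at λ = 4 differs. A and B are not similar.

No.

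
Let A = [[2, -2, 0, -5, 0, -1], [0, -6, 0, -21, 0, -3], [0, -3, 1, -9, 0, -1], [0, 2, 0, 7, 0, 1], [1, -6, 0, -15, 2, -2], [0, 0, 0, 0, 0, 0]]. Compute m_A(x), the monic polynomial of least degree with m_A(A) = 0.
The characteristic polynomial factors as x^2(x - 2)^2(x - 1)^2. The minimal polynomial is ∏(x - λ)^{k_λ} where k_λ is the size of the largest Jordan block at λ.

For λ = 0: rank(A) = 4, and the largest Jordan block has size 1 (the smallest k with rank(A^k) = rank(A^(k+1))).
For λ = 1: rank(A - I) = 4, and the largest Jordan block has size 1 (the smallest k with rank((A - I)^k) = rank((A - I)^(k+1))).
For λ = 2: rank(A - 2I) = 5, and the largest Jordan block has size 2 (the smallest k with rank((A - 2I)^k) = rank((A - 2I)^(k+1))).

So m_A(x) = x(x - 2)^2(x - 1).

m_A(x) = x(x - 2)^2(x - 1)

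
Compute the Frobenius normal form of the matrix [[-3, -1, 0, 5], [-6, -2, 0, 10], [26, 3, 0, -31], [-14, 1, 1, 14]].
R = [[0, 0, 0, 0], [1, 0, 0, 5], [0, 1, 0, -21], [0, 0, 1, 9]]

The invariant factors of A (the non-unit diagonal entries of the Smith normal form of xI - A over ℚ[x]) are x(x - 5)(x^2 - 4x + 1), each dividing the next. The characteristic polynomial is their product, x(x - 5)(x^2 - 4x + 1).

The rational canonical form is the block-diagonal matrix of companion matrices C(f_i):
R = [[0, 0, 0, 0], [1, 0, 0, 5], [0, 1, 0, -21], [0, 0, 1, 9]].

Note the characteristic polynomial does not split into linear factors over ℚ, so A has no Jordan form over ℚ; the rational canonical form exists over any field.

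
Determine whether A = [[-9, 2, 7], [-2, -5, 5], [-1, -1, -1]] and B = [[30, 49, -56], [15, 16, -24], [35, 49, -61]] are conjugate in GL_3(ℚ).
Both have characteristic polynomial (x + 5)^3, but the minimal polynomial of A is (x + 5)^3 while the minimal polynomial of B is (x + 5)^2. The minimal polynomial is a similarity invariant, so A and B are not similar.

No.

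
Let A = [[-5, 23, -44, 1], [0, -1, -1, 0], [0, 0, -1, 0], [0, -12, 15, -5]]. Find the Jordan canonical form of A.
J = [[-5, 1, 0, 0], [0, -5, 0, 0], [0, 0, -1, 1], [0, 0, 0, -1]]

The characteristic polynomial is det(xI - A) = (x + 1)^2(x + 5)^2, so the eigenvalues are -5 (algebraic multiplicity 2), -1 (algebraic multiplicity 2).

For λ = -5: rank(A + 5I) = 3, rank((A + 5I)^2) = 2. The eigenspace has dimension 4 - 3 = 1, so there is 1 Jordan block; the rank sequence gives block sizes [2].

For λ = -1: rank(A + I) = 3, rank((A + I)^2) = 2. The eigenspace has dimension 4 - 3 = 1, so there is 1 Jordan block; the rank sequence gives block sizes [2].

Assembling the blocks gives the Jordan form J above.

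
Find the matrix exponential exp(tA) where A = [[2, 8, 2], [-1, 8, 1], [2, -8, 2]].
e^{tA} = [[(1 - 2*t)*e^{4*t}, 8*t*e^{4*t}, 2*t*e^{4*t}], [-t*e^{4*t}, (4*t + 1)*e^{4*t}, t*e^{4*t}], [2*t*e^{4*t}, -8*t*e^{4*t}, (1 - 2*t)*e^{4*t}]]

A has Jordan form J = [[4, 1, 0], [0, 4, 0], [0, 0, 4]] with A = PJP^{-1}, so e^{tA} = P e^{tJ} P^{-1}.

For a Jordan block J_k(λ), e^{tJ_k(λ)} = e^{λt} · (I + tN + t^2 N^2/2! + ... + t^{k-1} N^{k-1}/(k-1)!) where N is the nilpotent superdiagonal part.

Assembling the blocks and conjugating back gives the entries of e^{tA} as shown above.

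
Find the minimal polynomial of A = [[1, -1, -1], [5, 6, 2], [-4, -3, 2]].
The characteristic polynomial factors as (x - 3)^3. The minimal polynomial is ∏(x - λ)^{k_λ} where k_λ is the size of the largest Jordan block at λ.

For λ = 3: rank(A - 3I) = 2, and the largest Jordan block has size 3 (the smallest k with rank((A - 3I)^k) = rank((A - 3I)^(k+1))).

So m_A(x) = (x - 3)^3.

m_A(x) = (x - 3)^3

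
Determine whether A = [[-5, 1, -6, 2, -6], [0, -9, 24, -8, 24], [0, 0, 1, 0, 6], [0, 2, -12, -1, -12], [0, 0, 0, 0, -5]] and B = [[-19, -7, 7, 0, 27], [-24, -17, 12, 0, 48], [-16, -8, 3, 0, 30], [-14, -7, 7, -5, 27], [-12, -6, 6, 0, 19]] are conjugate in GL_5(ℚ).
Two matrices over a field are similar if and only if they have the same invariant factors.

Both A and B have characteristic polynomial (x - 1)(x + 5)^4 and minimal polynomial (x - 1)(x + 5)^2. Computing further, both have invariant factors x + 5, x + 5, (x - 1)(x + 5)^2. Hence A and B are similar.

Yes.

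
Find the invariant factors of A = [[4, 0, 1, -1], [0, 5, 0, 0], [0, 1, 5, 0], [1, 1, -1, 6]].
The Jordan structure of A has elementary divisors (x - 5)^2, (x - 5)^2. Arranging the block sizes at each eigenvalue in decreasing order and taking row products gives the invariant factors.

Invariant factors (smallest first, each dividing the next): (x - 5)^2, (x - 5)^2.

Check: the last factor (x - 5)^2 is the minimal polynomial, and the product (x - 5)^4 is the characteristic polynomial.

(x - 5)^2, (x - 5)^2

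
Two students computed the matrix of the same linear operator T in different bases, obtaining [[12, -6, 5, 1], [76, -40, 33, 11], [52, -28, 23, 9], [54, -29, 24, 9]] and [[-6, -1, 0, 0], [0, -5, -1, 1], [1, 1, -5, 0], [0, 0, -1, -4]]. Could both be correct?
No.

trace(A) = 4 but trace(B) = -20. The trace is a similarity invariant, so A and B are not similar.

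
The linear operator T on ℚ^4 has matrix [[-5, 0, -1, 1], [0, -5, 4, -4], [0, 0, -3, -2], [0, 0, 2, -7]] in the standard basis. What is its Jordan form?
The characteristic polynomial is det(xI - A) = (x + 5)^4, so the eigenvalues are -5 (algebraic multiplicity 4).

For λ = -5: rank(A + 5I) = 1, rank((A + 5I)^2) = 0. The eigenspace has dimension 4 - 1 = 3, so there are 3 Jordan blocks; the rank sequence gives block sizes [2, 1, 1].

Assembling the blocks gives the Jordan form J above.

J = [[-5, 1, 0, 0], [0, -5, 0, 0], [0, 0, -5, 0], [0, 0, 0, -5]]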